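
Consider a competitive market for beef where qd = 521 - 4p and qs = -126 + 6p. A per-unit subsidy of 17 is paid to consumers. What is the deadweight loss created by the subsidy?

Pre-subsidy: 521 - 4p = -126 + 6p gives p* = 64.7, q* = 262.2.
With the rebate, buyers effectively pay pb = ps − 17, where ps is the price sellers receive.
Demand in terms of ps becomes qd = 521 − 4(ps − 17) = 589 - 4ps. Setting this equal to supply: 589 - 4ps = -126 + 6ps, so ps = 71.5.
Buyers pay pb = 71.5 − 17 = 54.5; q' = -126 + 6·71.5 = 303.
The subsidy expands output by 303 − 262.2 = 40.8 past the efficient level; on those units the gap between marginal cost and willingness to pay runs from 0 up to 17.
DWL = ½ × 17 × 40.8 = 346.8.

Deadweight loss = 346.8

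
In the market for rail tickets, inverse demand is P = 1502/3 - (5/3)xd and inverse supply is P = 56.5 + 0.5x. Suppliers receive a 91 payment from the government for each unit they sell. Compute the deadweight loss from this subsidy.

Pre-subsidy: 1502/3 - (5/3)x = 56.5 + 0.5x gives x* = 205 and P* = 159.
With the subsidy, sellers receive Ps = Pb + 91 for each unit, where Pb is the price buyers pay.
On the curves, Pb = 1502/3 - (5/3)x and Ps = 56.5 + 0.5x; the wedge Ps − Pb = 91 gives 56.5 + 0.5x − (1502/3 - (5/3)x) = 91, so x' = 247.
Then Pb = 1502/3 − (5/3)·247 = 89 and Ps = 56.5 + 0.5·247 = 180.
The subsidy expands output by 247 − 205 = 42 past the efficient level; on those units the gap between marginal cost and willingness to pay runs from 0 up to 91.
DWL = ½ × 91 × 42 = 1911.

Deadweight loss = 1911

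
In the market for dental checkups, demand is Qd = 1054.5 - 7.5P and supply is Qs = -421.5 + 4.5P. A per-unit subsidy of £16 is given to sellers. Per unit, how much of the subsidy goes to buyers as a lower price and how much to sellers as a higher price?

Pre-subsidy: 1054.5 - 7.5P = -421.5 + 4.5P gives P* = 123, Q* = 132.
With the subsidy, sellers receive Ps = Pb + 16 for each unit, where Pb is the price buyers pay.
Supply in terms of Pb becomes Qs = -421.5 + 4.5(Pb + 16) = -349.5 + 4.5Pb. Setting this equal to demand: 1054.5 - 7.5Pb = -349.5 + 4.5Pb, so Pb = 117.
Sellers receive Ps = 117 + 16 = 133; Q' = 1054.5 − 7.5·117 = 177.
Buyers' price falls by P* − Pb = 123 − 117 = 6; sellers' price rises by Ps − P* = 133 − 123 = 10.

Buyers gain £6 per unit; sellers gain £10 per unit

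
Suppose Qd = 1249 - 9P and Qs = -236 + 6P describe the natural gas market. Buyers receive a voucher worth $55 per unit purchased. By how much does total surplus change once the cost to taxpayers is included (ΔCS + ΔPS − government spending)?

Pre-subsidy: 1249 - 9P = -236 + 6P gives P* = 99, Q* = 358.
With the rebate, buyers effectively pay Pb = Ps − 55, where Ps is the price sellers receive.
Demand in terms of Ps becomes Qd = 1249 − 9(Ps − 55) = 1744 - 9Ps. Setting this equal to supply: 1744 - 9Ps = -236 + 6Ps, so Ps = 132.
Buyers pay Pb = 132 − 55 = 77; Q' = -236 + 6·132 = 556.
ΔCS = ½(358 + 556)(99 − 77) = 10054; ΔPS = ½(358 + 556)(132 − 99) = 15081.
Government spending = 55 × 556 = 30580.
Net change = 10054 + 15081 − 30580 = -5445. The loss equals the DWL triangle ½·55·198.

Net change in total surplus = -$5445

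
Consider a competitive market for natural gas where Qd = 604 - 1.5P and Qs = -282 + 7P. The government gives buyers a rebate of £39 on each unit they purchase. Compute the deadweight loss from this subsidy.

Deadweight loss = 31941/34

Pre-subsidy: 604 - 1.5P = -282 + 7P gives P* = 1772/17, Q* = 7610/17.
With the rebate, buyers effectively pay Pb = Ps − 39, where Ps is the price sellers receive.
Demand in terms of Ps becomes Qd = 604 − 1.5(Ps − 39) = 662.5 - 1.5Ps. Setting this equal to supply: 662.5 - 1.5Ps = -282 + 7Ps, so Ps = 1889/17.
Buyers pay Pb = 1889/17 − 39 = 1226/17; Q' = -282 + 7·(1889/17) = 8429/17.
The subsidy expands output by 8429/17 − 7610/17 = 819/17 past the efficient level; on those units the gap between marginal cost and willingness to pay runs from 0 up to 39.
DWL = ½ × 39 × 819/17 = 31941/34.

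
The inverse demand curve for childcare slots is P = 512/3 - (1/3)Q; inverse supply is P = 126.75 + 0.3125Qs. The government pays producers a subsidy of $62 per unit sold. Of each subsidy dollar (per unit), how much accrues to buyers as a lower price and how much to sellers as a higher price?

Pre-subsidy: 512/3 - (1/3)Q = 126.75 + 0.3125Q gives Q* = 68 and P* = 148.
With the subsidy, sellers receive Ps = Pb + 62 for each unit, where Pb is the price buyers pay.
On the curves, Pb = 512/3 - (1/3)Q and Ps = 126.75 + 0.3125Q; the wedge Ps − Pb = 62 gives 126.75 + 0.3125Q − (512/3 - (1/3)Q) = 62, so Q' = 164.
Then Pb = 512/3 − (1/3)·164 = 116 and Ps = 126.75 + 0.3125·164 = 178.
Buyers' price falls by P* − Pb = 148 − 116 = 32; sellers' price rises by Ps − P* = 178 − 148 = 30.

Buyers gain $32 per unit; sellers gain $30 per unit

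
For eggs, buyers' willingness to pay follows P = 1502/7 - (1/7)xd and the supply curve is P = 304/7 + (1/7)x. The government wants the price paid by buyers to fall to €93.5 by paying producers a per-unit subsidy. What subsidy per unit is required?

Required subsidy s = €71 per unit

At a buyer price of 93.5, quantity demanded is 1502 − 7·93.5 = 847.5.
Sellers supply 847.5 only when they receive Ps = 304/7 + (1/7)·847.5 = 164.5.
s = Ps − Pb = 164.5 − 93.5 = 71.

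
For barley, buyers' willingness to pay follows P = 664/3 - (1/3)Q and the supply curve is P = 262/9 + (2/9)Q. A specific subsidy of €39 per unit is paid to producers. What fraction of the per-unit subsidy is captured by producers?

Pre-subsidy: 664/3 - (1/3)Q = 262/9 + (2/9)Q gives Q* = 346 and P* = 106.
With the subsidy, sellers receive Ps = Pb + 39 for each unit, where Pb is the price buyers pay.
On the curves, Pb = 664/3 - (1/3)Q and Ps = 262/9 + (2/9)Q; the wedge Ps − Pb = 39 gives 262/9 + (2/9)Q − (664/3 - (1/3)Q) = 39, so Q' = 416.2.
Then Pb = 664/3 − (1/3)·416.2 = 82.6 and Ps = 262/9 + (2/9)·416.2 = 121.6.
Buyers' price falls by P* − Pb = 106 − 82.6 = 23.4; sellers' price rises by Ps − P* = 121.6 − 106 = 15.6.
So producers capture 15.6/39 = 0.4 of each unit of subsidy.

Producer share = 0.4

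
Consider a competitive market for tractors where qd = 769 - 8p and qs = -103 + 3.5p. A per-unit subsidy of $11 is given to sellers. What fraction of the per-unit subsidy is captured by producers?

Producer share = 16/23

Pre-subsidy: 769 - 8p = -103 + 3.5p gives p* = 1744/23, q* = 3735/23.
With the subsidy, sellers receive ps = pb + 11 for each unit, where pb is the price buyers pay.
Supply in terms of pb becomes qs = -103 + 3.5(pb + 11) = -64.5 + 3.5pb. Setting this equal to demand: 769 - 8pb = -64.5 + 3.5pb, so pb = 1667/23.
Sellers receive ps = 1667/23 + 11 = 1920/23; q' = 769 − 8·(1667/23) = 4351/23.
Buyers' price falls by p* − pb = 1744/23 − 1667/23 = 77/23; sellers' price rises by ps − p* = 1920/23 − 1744/23 = 176/23.
So producers capture (176/23)/11 = 16/23 of each unit of subsidy.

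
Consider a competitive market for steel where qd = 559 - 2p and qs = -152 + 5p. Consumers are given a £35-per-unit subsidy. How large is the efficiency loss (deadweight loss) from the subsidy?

Deadweight loss = £875

Pre-subsidy: 559 - 2p = -152 + 5p gives p* = 711/7, q* = 2491/7.
With the rebate, buyers effectively pay pb = ps − 35, where ps is the price sellers receive.
Demand in terms of ps becomes qd = 559 − 2(ps − 35) = 629 - 2ps. Setting this equal to supply: 629 - 2ps = -152 + 5ps, so ps = 781/7.
Buyers pay pb = 781/7 − 35 = 536/7; q' = -152 + 5·(781/7) = 2841/7.
The subsidy expands output by 2841/7 − 2491/7 = 50 past the efficient level; on those units the gap between marginal cost and willingness to pay runs from 0 up to 35.
DWL = ½ × 35 × 50 = 875.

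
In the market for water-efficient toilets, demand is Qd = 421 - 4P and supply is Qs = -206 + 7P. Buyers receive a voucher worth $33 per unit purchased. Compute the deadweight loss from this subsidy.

Deadweight loss = $1386

Pre-subsidy: 421 - 4P = -206 + 7P gives P* = 57, Q* = 193.
With the rebate, buyers effectively pay Pb = Ps − 33, where Ps is the price sellers receive.
Demand in terms of Ps becomes Qd = 421 − 4(Ps − 33) = 553 - 4Ps. Setting this equal to supply: 553 - 4Ps = -206 + 7Ps, so Ps = 69.
Buyers pay Pb = 69 − 33 = 36; Q' = -206 + 7·69 = 277.
The subsidy expands output by 277 − 193 = 84 past the efficient level; on those units the gap between marginal cost and willingness to pay runs from 0 up to 33.
DWL = ½ × 33 × 84 = 1386.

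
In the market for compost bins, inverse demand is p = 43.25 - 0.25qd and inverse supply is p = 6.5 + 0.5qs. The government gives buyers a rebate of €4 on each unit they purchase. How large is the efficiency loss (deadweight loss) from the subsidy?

Pre-subsidy: 43.25 - 0.25q = 6.5 + 0.5q gives q* = 49 and p* = 31.
With the rebate, buyers effectively pay pb = ps − 4, where ps is the price sellers receive.
On the curves, pb = 43.25 - 0.25q and ps = 6.5 + 0.5q; the wedge ps − pb = 4 gives 6.5 + 0.5q − (43.25 - 0.25q) = 4, so q' = 163/3.
Then pb = 43.25 − 0.25·(163/3) = 89/3 and ps = 6.5 + 0.5·(163/3) = 101/3.
The subsidy expands output by 163/3 − 49 = 16/3 past the efficient level; on those units the gap between marginal cost and willingness to pay runs from 0 up to 4.
DWL = ½ × 4 × 16/3 = 32/3.

Deadweight loss = 32/3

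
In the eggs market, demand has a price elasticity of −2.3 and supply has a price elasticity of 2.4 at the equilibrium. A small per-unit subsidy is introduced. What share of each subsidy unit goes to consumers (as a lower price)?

For a small subsidy around the equilibrium, the benefit split depends on the relative slopes, which at a point are proportional to the elasticities.
Buyer share = εs/(εs + |εd|) = 2.4/(2.4 + 2.3) = 24/47; seller share = |εd|/(εs + |εd|) = 23/47.

Consumer share = 24/47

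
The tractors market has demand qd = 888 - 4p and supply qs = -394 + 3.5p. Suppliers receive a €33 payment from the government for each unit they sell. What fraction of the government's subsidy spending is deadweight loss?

DWL / government spending = 231/1994

Pre-subsidy: 888 - 4p = -394 + 3.5p gives p* = 2564/15, q* = 3064/15.
With the subsidy, sellers receive ps = pb + 33 for each unit, where pb is the price buyers pay.
Supply in terms of pb becomes qs = -394 + 3.5(pb + 33) = -278.5 + 3.5pb. Setting this equal to demand: 888 - 4pb = -278.5 + 3.5pb, so pb = 2333/15.
Sellers receive ps = 2333/15 + 33 = 2828/15; q' = 888 − 4·(2333/15) = 3988/15.
ΔCS = ½(3064/15 + 3988/15)(2564/15 − 2333/15) = 271502/75; ΔPS = ½(3064/15 + 3988/15)(2828/15 − 2564/15) = 310288/75.
Government spending = 33 × 3988/15 = 8773.6.
DWL = ½ × 33 × (3988/15 − 3064/15) = 1016.4; fraction = 1016.4 / 8773.6 = 231/1994.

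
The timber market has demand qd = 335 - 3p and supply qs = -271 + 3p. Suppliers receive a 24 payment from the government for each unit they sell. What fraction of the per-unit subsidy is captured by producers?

Pre-subsidy: 335 - 3p = -271 + 3p gives p* = 101, q* = 32.
With the subsidy, sellers receive ps = pb + 24 for each unit, where pb is the price buyers pay.
Supply in terms of pb becomes qs = -271 + 3(pb + 24) = -199 + 3pb. Setting this equal to demand: 335 - 3pb = -199 + 3pb, so pb = 89.
Sellers receive ps = 89 + 24 = 113; q' = 335 − 3·89 = 68.
Buyers' price falls by p* − pb = 101 − 89 = 12; sellers' price rises by ps − p* = 113 − 101 = 12.
So producers capture 12/24 = 0.5 of each unit of subsidy.

Producer share = 0.5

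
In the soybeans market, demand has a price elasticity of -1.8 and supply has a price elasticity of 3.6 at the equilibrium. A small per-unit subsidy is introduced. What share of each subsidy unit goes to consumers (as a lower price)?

For a small subsidy around the equilibrium, the benefit split depends on the relative slopes, which at a point are proportional to the elasticities.
Buyer share = εs/(εs + |εd|) = 3.6/(3.6 + 1.8) = 2/3; seller share = |εd|/(εs + |εd|) = 1/3.

Consumer share = 2/3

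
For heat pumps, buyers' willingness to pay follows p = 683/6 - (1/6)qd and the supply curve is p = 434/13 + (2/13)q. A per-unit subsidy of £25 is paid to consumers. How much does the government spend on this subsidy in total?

Pre-subsidy: 683/6 - (1/6)q = 434/13 + (2/13)q gives q* = 251 and p* = 72.
With the rebate, buyers effectively pay pb = ps − 25, where ps is the price sellers receive.
On the curves, pb = 683/6 - (1/6)q and ps = 434/13 + (2/13)q; the wedge ps − pb = 25 gives 434/13 + (2/13)q − (683/6 - (1/6)q) = 25, so q' = 329.
Then pb = 683/6 − (1/6)·329 = 59 and ps = 434/13 + (2/13)·329 = 84.
Government outlay = subsidy × quantity = 25 × 329 = 8225.

Government cost = £8225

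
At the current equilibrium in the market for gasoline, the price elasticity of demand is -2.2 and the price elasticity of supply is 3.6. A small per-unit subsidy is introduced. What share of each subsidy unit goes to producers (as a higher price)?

For a small subsidy around the equilibrium, the benefit split depends on the relative slopes, which at a point are proportional to the elasticities.
Buyer share = εs/(εs + |εd|) = 3.6/(3.6 + 2.2) = 18/29; seller share = |εd|/(εs + |εd|) = 11/29.
So producers capture 11/29 of the subsidy.

Producer share = 11/29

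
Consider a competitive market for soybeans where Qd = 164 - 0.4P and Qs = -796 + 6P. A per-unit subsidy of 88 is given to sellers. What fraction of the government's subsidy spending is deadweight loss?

Pre-subsidy: 164 - 0.4P = -796 + 6P gives P* = 150, Q* = 104.
With the subsidy, sellers receive Ps = Pb + 88 for each unit, where Pb is the price buyers pay.
Supply in terms of Pb becomes Qs = -796 + 6(Pb + 88) = -268 + 6Pb. Setting this equal to demand: 164 - 0.4Pb = -268 + 6Pb, so Pb = 67.5.
Sellers receive Ps = 67.5 + 88 = 155.5; Q' = 164 − 0.4·67.5 = 137.
ΔCS = ½(104 + 137)(150 − 67.5) = 9941.25; ΔPS = ½(104 + 137)(155.5 − 150) = 662.75.
Government spending = 88 × 137 = 12056.
DWL = ½ × 88 × (137 − 104) = 1452; fraction = 1452 / 12056 = 33/274.

DWL / government spending = 33/274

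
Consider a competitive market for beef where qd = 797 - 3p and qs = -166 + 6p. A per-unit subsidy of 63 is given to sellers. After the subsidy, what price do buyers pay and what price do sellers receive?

Pre-subsidy: 797 - 3p = -166 + 6p gives p* = 107, q* = 476.
With the subsidy, sellers receive ps = pb + 63 for each unit, where pb is the price buyers pay.
Supply in terms of pb becomes qs = -166 + 6(pb + 63) = 212 + 6pb. Setting this equal to demand: 797 - 3pb = 212 + 6pb, so pb = 65.
Sellers receive ps = 65 + 63 = 128; q' = 797 − 3·65 = 602.

Buyers pay 65; sellers receive 128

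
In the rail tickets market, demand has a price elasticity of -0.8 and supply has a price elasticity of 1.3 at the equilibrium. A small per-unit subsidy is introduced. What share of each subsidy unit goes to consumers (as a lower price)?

For a small subsidy around the equilibrium, the benefit split depends on the relative slopes, which at a point are proportional to the elasticities.
Buyer share = εs/(εs + |εd|) = 1.3/(1.3 + 0.8) = 13/21; seller share = |εd|/(εs + |εd|) = 8/21.

Consumer share = 13/21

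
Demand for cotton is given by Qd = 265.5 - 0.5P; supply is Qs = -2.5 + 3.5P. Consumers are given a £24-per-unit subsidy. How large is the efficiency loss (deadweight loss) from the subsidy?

Pre-subsidy: 265.5 - 0.5P = -2.5 + 3.5P gives P* = 67, Q* = 232.
With the rebate, buyers effectively pay Pb = Ps − 24, where Ps is the price sellers receive.
Demand in terms of Ps becomes Qd = 265.5 − 0.5(Ps − 24) = 277.5 - 0.5Ps. Setting this equal to supply: 277.5 - 0.5Ps = -2.5 + 3.5Ps, so Ps = 70.
Buyers pay Pb = 70 − 24 = 46; Q' = -2.5 + 3.5·70 = 242.5.
The subsidy expands output by 242.5 − 232 = 10.5 past the efficient level; on those units the gap between marginal cost and willingness to pay runs from 0 up to 24.
DWL = ½ × 24 × 10.5 = 126.

Deadweight loss = £126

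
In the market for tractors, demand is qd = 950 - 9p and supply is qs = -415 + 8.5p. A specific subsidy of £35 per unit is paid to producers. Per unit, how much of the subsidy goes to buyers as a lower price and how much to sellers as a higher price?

Buyers gain £17 per unit; sellers gain £18 per unit

Pre-subsidy: 950 - 9p = -415 + 8.5p gives p* = 78, q* = 248.
With the subsidy, sellers receive ps = pb + 35 for each unit, where pb is the price buyers pay.
Supply in terms of pb becomes qs = -415 + 8.5(pb + 35) = -117.5 + 8.5pb. Setting this equal to demand: 950 - 9pb = -117.5 + 8.5pb, so pb = 61.
Sellers receive ps = 61 + 35 = 96; q' = 950 − 9·61 = 401.
Buyers' price falls by p* − pb = 78 − 61 = 17; sellers' price rises by ps − p* = 96 − 78 = 18.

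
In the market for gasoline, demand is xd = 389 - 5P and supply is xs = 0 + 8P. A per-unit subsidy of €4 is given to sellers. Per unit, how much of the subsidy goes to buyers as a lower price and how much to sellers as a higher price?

Buyers gain 32/13 per unit; sellers gain 20/13 per unit

Pre-subsidy: 389 - 5P = 0 + 8P gives P* = 389/13, x* = 3112/13.
With the subsidy, sellers receive Ps = Pb + 4 for each unit, where Pb is the price buyers pay.
Supply in terms of Pb becomes xs = 0 + 8(Pb + 4) = 32 + 8Pb. Setting this equal to demand: 389 - 5Pb = 32 + 8Pb, so Pb = 357/13.
Sellers receive Ps = 357/13 + 4 = 409/13; x' = 389 − 5·(357/13) = 3272/13.
Buyers' price falls by P* − Pb = 389/13 − 357/13 = 32/13; sellers' price rises by Ps − P* = 409/13 − 389/13 = 20/13.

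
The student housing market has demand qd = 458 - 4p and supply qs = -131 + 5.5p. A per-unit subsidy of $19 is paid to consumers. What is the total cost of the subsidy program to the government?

Pre-subsidy: 458 - 4p = -131 + 5.5p gives p* = 62, q* = 210.
With the rebate, buyers effectively pay pb = ps − 19, where ps is the price sellers receive.
Demand in terms of ps becomes qd = 458 − 4(ps − 19) = 534 - 4ps. Setting this equal to supply: 534 - 4ps = -131 + 5.5ps, so ps = 70.
Buyers pay pb = 70 − 19 = 51; q' = -131 + 5.5·70 = 254.
Government outlay = subsidy × quantity = 19 × 254 = 4826.

Government cost = $4826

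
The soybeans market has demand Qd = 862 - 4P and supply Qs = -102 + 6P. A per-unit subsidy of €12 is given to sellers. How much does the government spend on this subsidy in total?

Pre-subsidy: 862 - 4P = -102 + 6P gives P* = 96.4, Q* = 476.4.
With the subsidy, sellers receive Ps = Pb + 12 for each unit, where Pb is the price buyers pay.
Supply in terms of Pb becomes Qs = -102 + 6(Pb + 12) = -30 + 6Pb. Setting this equal to demand: 862 - 4Pb = -30 + 6Pb, so Pb = 89.2.
Sellers receive Ps = 89.2 + 12 = 101.2; Q' = 862 − 4·89.2 = 505.2.
Government outlay = subsidy × quantity = 12 × 505.2 = 6062.4.

Government cost = €6062.4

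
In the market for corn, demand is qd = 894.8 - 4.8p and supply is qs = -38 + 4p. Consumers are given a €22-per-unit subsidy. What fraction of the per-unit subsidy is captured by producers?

Pre-subsidy: 894.8 - 4.8p = -38 + 4p gives p* = 106, q* = 386.
With the rebate, buyers effectively pay pb = ps − 22, where ps is the price sellers receive.
Demand in terms of ps becomes qd = 894.8 − 4.8(ps − 22) = 1000.4 - 4.8ps. Setting this equal to supply: 1000.4 - 4.8ps = -38 + 4ps, so ps = 118.
Buyers pay pb = 118 − 22 = 96; q' = -38 + 4·118 = 434.
Buyers' price falls by p* − pb = 106 − 96 = 10; sellers' price rises by ps − p* = 118 − 106 = 12.
So producers capture 12/22 = 6/11 of each unit of subsidy.

Producer share = 6/11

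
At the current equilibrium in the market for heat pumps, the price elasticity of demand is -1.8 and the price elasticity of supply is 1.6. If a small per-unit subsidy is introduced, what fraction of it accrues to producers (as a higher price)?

Producer share = 9/17

For a small subsidy around the equilibrium, the benefit split depends on the relative slopes, which at a point are proportional to the elasticities.
Buyer share = εs/(εs + |εd|) = 1.6/(1.6 + 1.8) = 8/17; seller share = |εd|/(εs + |εd|) = 9/17.
So producers capture 9/17 of the subsidy.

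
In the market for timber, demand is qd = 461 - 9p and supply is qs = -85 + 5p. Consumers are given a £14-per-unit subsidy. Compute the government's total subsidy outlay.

Government cost = £2170

Pre-subsidy: 461 - 9p = -85 + 5p gives p* = 39, q* = 110.
With the rebate, buyers effectively pay pb = ps − 14, where ps is the price sellers receive.
Demand in terms of ps becomes qd = 461 − 9(ps − 14) = 587 - 9ps. Setting this equal to supply: 587 - 9ps = -85 + 5ps, so ps = 48.
Buyers pay pb = 48 − 14 = 34; q' = -85 + 5·48 = 155.
Government outlay = subsidy × quantity = 14 × 155 = 2170.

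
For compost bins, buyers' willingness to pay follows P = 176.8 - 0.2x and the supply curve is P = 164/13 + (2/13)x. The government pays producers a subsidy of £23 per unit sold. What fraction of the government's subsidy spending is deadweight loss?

DWL / government spending = 65/1058

Pre-subsidy: 176.8 - 0.2x = 164/13 + (2/13)x gives x* = 464 and P* = 84.
With the subsidy, sellers receive Ps = Pb + 23 for each unit, where Pb is the price buyers pay.
On the curves, Pb = 176.8 - 0.2x and Ps = 164/13 + (2/13)x; the wedge Ps − Pb = 23 gives 164/13 + (2/13)x − (176.8 - 0.2x) = 23, so x' = 529.
Then Pb = 176.8 − 0.2·529 = 71 and Ps = 164/13 + (2/13)·529 = 94.
ΔCS = ½(464 + 529)(84 − 71) = 6454.5; ΔPS = ½(464 + 529)(94 − 84) = 4965.
Government spending = 23 × 529 = 12167.
DWL = ½ × 23 × (529 − 464) = 747.5; fraction = 747.5 / 12167 = 65/1058.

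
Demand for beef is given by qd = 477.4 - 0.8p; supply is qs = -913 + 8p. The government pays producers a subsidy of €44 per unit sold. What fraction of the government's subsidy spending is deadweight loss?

Pre-subsidy: 477.4 - 0.8p = -913 + 8p gives p* = 158, q* = 351.
With the subsidy, sellers receive ps = pb + 44 for each unit, where pb is the price buyers pay.
Supply in terms of pb becomes qs = -913 + 8(pb + 44) = -561 + 8pb. Setting this equal to demand: 477.4 - 0.8pb = -561 + 8pb, so pb = 118.
Sellers receive ps = 118 + 44 = 162; q' = 477.4 − 0.8·118 = 383.
ΔCS = ½(351 + 383)(158 − 118) = 14680; ΔPS = ½(351 + 383)(162 − 158) = 1468.
Government spending = 44 × 383 = 16852.
DWL = ½ × 44 × (383 − 351) = 704; fraction = 704 / 16852 = 16/383.

DWL / government spending = 16/383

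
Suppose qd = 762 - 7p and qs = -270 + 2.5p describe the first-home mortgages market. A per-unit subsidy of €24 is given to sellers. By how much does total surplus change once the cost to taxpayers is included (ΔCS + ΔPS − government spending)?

Net change in total surplus = -10080/19

Pre-subsidy: 762 - 7p = -270 + 2.5p gives p* = 2064/19, q* = 30/19.
With the subsidy, sellers receive ps = pb + 24 for each unit, where pb is the price buyers pay.
Supply in terms of pb becomes qs = -270 + 2.5(pb + 24) = -210 + 2.5pb. Setting this equal to demand: 762 - 7pb = -210 + 2.5pb, so pb = 1944/19.
Sellers receive ps = 1944/19 + 24 = 2400/19; q' = 762 − 7·(1944/19) = 870/19.
ΔCS = ½(30/19 + 870/19)(2064/19 − 1944/19) = 54000/361; ΔPS = ½(30/19 + 870/19)(2400/19 − 2064/19) = 151200/361.
Government spending = 24 × 870/19 = 20880/19.
Net change = 54000/361 + 151200/361 − 20880/19 = -10080/19. The loss equals the DWL triangle ½·24·840/19.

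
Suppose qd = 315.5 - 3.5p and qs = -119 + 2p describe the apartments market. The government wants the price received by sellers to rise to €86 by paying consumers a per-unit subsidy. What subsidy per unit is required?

Required subsidy s = €11 per unit

At a seller price of 86, quantity supplied is -119 + 2·86 = 53.
Buyers absorb 53 only when they pay pb with 315.5 − 3.5·pb = 53, i.e. pb = 75.
s = ps − pb = 86 − 75 = 11.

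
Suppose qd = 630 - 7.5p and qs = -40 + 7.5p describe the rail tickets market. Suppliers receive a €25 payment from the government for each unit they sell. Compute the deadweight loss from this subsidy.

Pre-subsidy: 630 - 7.5p = -40 + 7.5p gives p* = 134/3, q* = 295.
With the subsidy, sellers receive ps = pb + 25 for each unit, where pb is the price buyers pay.
Supply in terms of pb becomes qs = -40 + 7.5(pb + 25) = 147.5 + 7.5pb. Setting this equal to demand: 630 - 7.5pb = 147.5 + 7.5pb, so pb = 193/6.
Sellers receive ps = 193/6 + 25 = 343/6; q' = 630 − 7.5·(193/6) = 388.75.
The subsidy expands output by 388.75 − 295 = 93.75 past the efficient level; on those units the gap between marginal cost and willingness to pay runs from 0 up to 25.
DWL = ½ × 25 × 93.75 = 1171.875.

Deadweight loss = €1171.875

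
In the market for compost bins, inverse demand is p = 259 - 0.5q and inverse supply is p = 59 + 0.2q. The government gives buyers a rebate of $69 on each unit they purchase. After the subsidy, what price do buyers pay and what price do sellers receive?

Buyers pay 468/7; sellers receive 951/7

Pre-subsidy: 259 - 0.5q = 59 + 0.2q gives q* = 2000/7 and p* = 813/7.
With the rebate, buyers effectively pay pb = ps − 69, where ps is the price sellers receive.
On the curves, pb = 259 - 0.5q and ps = 59 + 0.2q; the wedge ps − pb = 69 gives 59 + 0.2q − (259 - 0.5q) = 69, so q' = 2690/7.
Then pb = 259 − 0.5·(2690/7) = 468/7 and ps = 59 + 0.2·(2690/7) = 951/7.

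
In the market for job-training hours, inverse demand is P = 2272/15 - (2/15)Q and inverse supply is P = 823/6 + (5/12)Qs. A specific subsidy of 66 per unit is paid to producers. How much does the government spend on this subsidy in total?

Pre-subsidy: 2272/15 - (2/15)Q = 823/6 + (5/12)Q gives Q* = 26 and P* = 148.
With the subsidy, sellers receive Ps = Pb + 66 for each unit, where Pb is the price buyers pay.
On the curves, Pb = 2272/15 - (2/15)Q and Ps = 823/6 + (5/12)Q; the wedge Ps − Pb = 66 gives 823/6 + (5/12)Q − (2272/15 - (2/15)Q) = 66, so Q' = 146.
Then Pb = 2272/15 − (2/15)·146 = 132 and Ps = 823/6 + (5/12)·146 = 198.
Government outlay = subsidy × quantity = 66 × 146 = 9636.

Government cost = 9636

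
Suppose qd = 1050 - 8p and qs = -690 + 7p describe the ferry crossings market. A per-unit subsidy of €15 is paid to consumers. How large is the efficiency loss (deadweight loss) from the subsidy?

Deadweight loss = €420

Pre-subsidy: 1050 - 8p = -690 + 7p gives p* = 116, q* = 122.
With the rebate, buyers effectively pay pb = ps − 15, where ps is the price sellers receive.
Demand in terms of ps becomes qd = 1050 − 8(ps − 15) = 1170 - 8ps. Setting this equal to supply: 1170 - 8ps = -690 + 7ps, so ps = 124.
Buyers pay pb = 124 − 15 = 109; q' = -690 + 7·124 = 178.
The subsidy expands output by 178 − 122 = 56 past the efficient level; on those units the gap between marginal cost and willingness to pay runs from 0 up to 15.
DWL = ½ × 15 × 56 = 420.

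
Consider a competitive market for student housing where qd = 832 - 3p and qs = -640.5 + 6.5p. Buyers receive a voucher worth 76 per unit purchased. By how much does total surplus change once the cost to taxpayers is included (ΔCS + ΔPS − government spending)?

Net change in total surplus = -5928

Pre-subsidy: 832 - 3p = -640.5 + 6.5p gives p* = 155, q* = 367.
With the rebate, buyers effectively pay pb = ps − 76, where ps is the price sellers receive.
Demand in terms of ps becomes qd = 832 − 3(ps − 76) = 1060 - 3ps. Setting this equal to supply: 1060 - 3ps = -640.5 + 6.5ps, so ps = 179.
Buyers pay pb = 179 − 76 = 103; q' = -640.5 + 6.5·179 = 523.
ΔCS = ½(367 + 523)(155 − 103) = 23140; ΔPS = ½(367 + 523)(179 − 155) = 10680.
Government spending = 76 × 523 = 39748.
Net change = 23140 + 10680 − 39748 = -5928. The loss equals the DWL triangle ½·76·156.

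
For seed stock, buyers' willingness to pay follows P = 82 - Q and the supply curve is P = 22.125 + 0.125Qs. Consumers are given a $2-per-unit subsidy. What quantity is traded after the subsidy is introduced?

Pre-subsidy: 82 - Q = 22.125 + 0.125Q gives Q* = 479/9 and P* = 259/9.
With the rebate, buyers effectively pay Pb = Ps − 2, where Ps is the price sellers receive.
On the curves, Pb = 82 - Q and Ps = 22.125 + 0.125Q; the wedge Ps − Pb = 2 gives 22.125 + 0.125Q − (82 - Q) = 2, so Q' = 55.
Then Pb = 82 − 1·55 = 27 and Ps = 22.125 + 0.125·55 = 29.

Q' = 55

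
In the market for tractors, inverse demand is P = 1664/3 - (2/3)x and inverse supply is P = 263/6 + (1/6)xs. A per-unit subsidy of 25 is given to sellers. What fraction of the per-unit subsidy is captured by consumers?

Pre-subsidy: 1664/3 - (2/3)x = 263/6 + (1/6)x gives x* = 613 and P* = 146.
With the subsidy, sellers receive Ps = Pb + 25 for each unit, where Pb is the price buyers pay.
On the curves, Pb = 1664/3 - (2/3)x and Ps = 263/6 + (1/6)x; the wedge Ps − Pb = 25 gives 263/6 + (1/6)x − (1664/3 - (2/3)x) = 25, so x' = 643.
Then Pb = 1664/3 − (2/3)·643 = 126 and Ps = 263/6 + (1/6)·643 = 151.
Buyers' price falls by P* − Pb = 146 − 126 = 20; sellers' price rises by Ps − P* = 151 − 146 = 5.
So consumers capture 20/25 = 0.8 of each unit of subsidy.

Consumer share = 0.8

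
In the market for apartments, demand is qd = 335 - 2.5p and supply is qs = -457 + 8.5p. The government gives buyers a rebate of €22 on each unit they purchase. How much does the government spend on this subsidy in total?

Government cost = €4345

Pre-subsidy: 335 - 2.5p = -457 + 8.5p gives p* = 72, q* = 155.
With the rebate, buyers effectively pay pb = ps − 22, where ps is the price sellers receive.
Demand in terms of ps becomes qd = 335 − 2.5(ps − 22) = 390 - 2.5ps. Setting this equal to supply: 390 - 2.5ps = -457 + 8.5ps, so ps = 77.
Buyers pay pb = 77 − 22 = 55; q' = -457 + 8.5·77 = 197.5.
Government outlay = subsidy × quantity = 22 × 197.5 = 4345.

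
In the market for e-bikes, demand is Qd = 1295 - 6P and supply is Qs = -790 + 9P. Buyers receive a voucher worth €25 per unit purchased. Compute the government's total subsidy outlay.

Government cost = €13775

Pre-subsidy: 1295 - 6P = -790 + 9P gives P* = 139, Q* = 461.
With the rebate, buyers effectively pay Pb = Ps − 25, where Ps is the price sellers receive.
Demand in terms of Ps becomes Qd = 1295 − 6(Ps − 25) = 1445 - 6Ps. Setting this equal to supply: 1445 - 6Ps = -790 + 9Ps, so Ps = 149.
Buyers pay Pb = 149 − 25 = 124; Q' = -790 + 9·149 = 551.
Government outlay = subsidy × quantity = 25 × 551 = 13775.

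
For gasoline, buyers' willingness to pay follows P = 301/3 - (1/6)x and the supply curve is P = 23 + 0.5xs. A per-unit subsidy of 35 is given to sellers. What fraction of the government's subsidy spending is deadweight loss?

Pre-subsidy: 301/3 - (1/6)x = 23 + 0.5x gives x* = 116 and P* = 81.
With the subsidy, sellers receive Ps = Pb + 35 for each unit, where Pb is the price buyers pay.
On the curves, Pb = 301/3 - (1/6)x and Ps = 23 + 0.5x; the wedge Ps − Pb = 35 gives 23 + 0.5x − (301/3 - (1/6)x) = 35, so x' = 168.5.
Then Pb = 301/3 − (1/6)·168.5 = 72.25 and Ps = 23 + 0.5·168.5 = 107.25.
ΔCS = ½(116 + 168.5)(81 − 72.25) = 1244.6875; ΔPS = ½(116 + 168.5)(107.25 − 81) = 3734.0625.
Government spending = 35 × 168.5 = 5897.5.
DWL = ½ × 35 × (168.5 − 116) = 918.75; fraction = 918.75 / 5897.5 = 105/674.

DWL / government spending = 105/674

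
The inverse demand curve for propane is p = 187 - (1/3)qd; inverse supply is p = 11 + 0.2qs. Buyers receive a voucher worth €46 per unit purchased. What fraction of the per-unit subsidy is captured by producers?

Producer share = 0.375

Pre-subsidy: 187 - (1/3)q = 11 + 0.2q gives q* = 330 and p* = 77.
With the rebate, buyers effectively pay pb = ps − 46, where ps is the price sellers receive.
On the curves, pb = 187 - (1/3)q and ps = 11 + 0.2q; the wedge ps − pb = 46 gives 11 + 0.2q − (187 - (1/3)q) = 46, so q' = 416.25.
Then pb = 187 − (1/3)·416.25 = 48.25 and ps = 11 + 0.2·416.25 = 94.25.
Buyers' price falls by p* − pb = 77 − 48.25 = 28.75; sellers' price rises by ps − p* = 94.25 − 77 = 17.25.
So producers capture 17.25/46 = 0.375 of each unit of subsidy.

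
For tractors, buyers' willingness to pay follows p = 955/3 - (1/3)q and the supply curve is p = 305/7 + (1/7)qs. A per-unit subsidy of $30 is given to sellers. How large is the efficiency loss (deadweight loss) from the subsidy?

Deadweight loss = $945

Pre-subsidy: 955/3 - (1/3)q = 305/7 + (1/7)q gives q* = 577 and p* = 126.
With the subsidy, sellers receive ps = pb + 30 for each unit, where pb is the price buyers pay.
On the curves, pb = 955/3 - (1/3)q and ps = 305/7 + (1/7)q; the wedge ps − pb = 30 gives 305/7 + (1/7)q − (955/3 - (1/3)q) = 30, so q' = 640.
Then pb = 955/3 − (1/3)·640 = 105 and ps = 305/7 + (1/7)·640 = 135.
The subsidy expands output by 640 − 577 = 63 past the efficient level; on those units the gap between marginal cost and willingness to pay runs from 0 up to 30.
DWL = ½ × 30 × 63 = 945.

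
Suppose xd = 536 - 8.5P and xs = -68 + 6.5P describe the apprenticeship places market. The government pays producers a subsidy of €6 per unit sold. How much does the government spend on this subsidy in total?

Pre-subsidy: 536 - 8.5P = -68 + 6.5P gives P* = 604/15, x* = 2906/15.
With the subsidy, sellers receive Ps = Pb + 6 for each unit, where Pb is the price buyers pay.
Supply in terms of Pb becomes xs = -68 + 6.5(Pb + 6) = -29 + 6.5Pb. Setting this equal to demand: 536 - 8.5Pb = -29 + 6.5Pb, so Pb = 113/3.
Sellers receive Ps = 113/3 + 6 = 131/3; x' = 536 − 8.5·(113/3) = 1295/6.
Government outlay = subsidy × quantity = 6 × 1295/6 = 1295.

Government cost = €1295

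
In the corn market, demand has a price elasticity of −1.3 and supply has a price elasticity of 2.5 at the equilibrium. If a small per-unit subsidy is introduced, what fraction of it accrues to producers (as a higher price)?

Producer share = 13/38

For a small subsidy around the equilibrium, the benefit split depends on the relative slopes, which at a point are proportional to the elasticities.
Buyer share = εs/(εs + |εd|) = 2.5/(2.5 + 1.3) = 25/38; seller share = |εd|/(εs + |εd|) = 13/38.
So producers capture 13/38 of the subsidy.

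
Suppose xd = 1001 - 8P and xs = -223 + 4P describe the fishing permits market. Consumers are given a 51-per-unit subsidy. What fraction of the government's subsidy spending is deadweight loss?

DWL / government spending = 68/321

Pre-subsidy: 1001 - 8P = -223 + 4P gives P* = 102, x* = 185.
With the rebate, buyers effectively pay Pb = Ps − 51, where Ps is the price sellers receive.
Demand in terms of Ps becomes xd = 1001 − 8(Ps − 51) = 1409 - 8Ps. Setting this equal to supply: 1409 - 8Ps = -223 + 4Ps, so Ps = 136.
Buyers pay Pb = 136 − 51 = 85; x' = -223 + 4·136 = 321.
ΔCS = ½(185 + 321)(102 − 85) = 4301; ΔPS = ½(185 + 321)(136 − 102) = 8602.
Government spending = 51 × 321 = 16371.
DWL = ½ × 51 × (321 − 185) = 3468; fraction = 3468 / 16371 = 68/321.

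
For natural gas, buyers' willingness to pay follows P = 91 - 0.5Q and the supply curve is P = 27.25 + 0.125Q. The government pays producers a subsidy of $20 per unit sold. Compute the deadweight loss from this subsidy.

Pre-subsidy: 91 - 0.5Q = 27.25 + 0.125Q gives Q* = 102 and P* = 40.
With the subsidy, sellers receive Ps = Pb + 20 for each unit, where Pb is the price buyers pay.
On the curves, Pb = 91 - 0.5Q and Ps = 27.25 + 0.125Q; the wedge Ps − Pb = 20 gives 27.25 + 0.125Q − (91 - 0.5Q) = 20, so Q' = 134.
Then Pb = 91 − 0.5·134 = 24 and Ps = 27.25 + 0.125·134 = 44.
The subsidy expands output by 134 − 102 = 32 past the efficient level; on those units the gap between marginal cost and willingness to pay runs from 0 up to 20.
DWL = ½ × 20 × 32 = 320.

Deadweight loss = $320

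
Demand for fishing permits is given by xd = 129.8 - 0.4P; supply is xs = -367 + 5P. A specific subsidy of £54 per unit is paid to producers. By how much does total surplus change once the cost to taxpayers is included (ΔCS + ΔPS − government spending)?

Net change in total surplus = -£540

Pre-subsidy: 129.8 - 0.4P = -367 + 5P gives P* = 92, x* = 93.
With the subsidy, sellers receive Ps = Pb + 54 for each unit, where Pb is the price buyers pay.
Supply in terms of Pb becomes xs = -367 + 5(Pb + 54) = -97 + 5Pb. Setting this equal to demand: 129.8 - 0.4Pb = -97 + 5Pb, so Pb = 42.
Sellers receive Ps = 42 + 54 = 96; x' = 129.8 − 0.4·42 = 113.
ΔCS = ½(93 + 113)(92 − 42) = 5150; ΔPS = ½(93 + 113)(96 − 92) = 412.
Government spending = 54 × 113 = 6102.
Net change = 5150 + 412 − 6102 = -540. The loss equals the DWL triangle ½·54·20.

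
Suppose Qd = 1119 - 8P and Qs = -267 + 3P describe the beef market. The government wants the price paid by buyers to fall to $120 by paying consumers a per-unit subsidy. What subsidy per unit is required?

Required subsidy s = $22 per unit

At a buyer price of 120, quantity demanded is 1119 − 8·120 = 159.
Sellers supply 159 only when they receive Ps with -267 + 3·Ps = 159, i.e. Ps = 142.
s = Ps − Pb = 142 − 120 = 22.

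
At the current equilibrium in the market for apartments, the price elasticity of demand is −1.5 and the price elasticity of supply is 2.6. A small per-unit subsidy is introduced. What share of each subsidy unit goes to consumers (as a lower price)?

Consumer share = 26/41

For a small subsidy around the equilibrium, the benefit split depends on the relative slopes, which at a point are proportional to the elasticities.
Buyer share = εs/(εs + |εd|) = 2.6/(2.6 + 1.5) = 26/41; seller share = |εd|/(εs + |εd|) = 15/41.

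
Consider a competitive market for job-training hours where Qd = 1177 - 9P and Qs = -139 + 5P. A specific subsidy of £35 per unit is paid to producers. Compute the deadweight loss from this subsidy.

Deadweight loss = £1968.75

Pre-subsidy: 1177 - 9P = -139 + 5P gives P* = 94, Q* = 331.
With the subsidy, sellers receive Ps = Pb + 35 for each unit, where Pb is the price buyers pay.
Supply in terms of Pb becomes Qs = -139 + 5(Pb + 35) = 36 + 5Pb. Setting this equal to demand: 1177 - 9Pb = 36 + 5Pb, so Pb = 81.5.
Sellers receive Ps = 81.5 + 35 = 116.5; Q' = 1177 − 9·81.5 = 443.5.
The subsidy expands output by 443.5 − 331 = 112.5 past the efficient level; on those units the gap between marginal cost and willingness to pay runs from 0 up to 35.
DWL = ½ × 35 × 112.5 = 1968.75.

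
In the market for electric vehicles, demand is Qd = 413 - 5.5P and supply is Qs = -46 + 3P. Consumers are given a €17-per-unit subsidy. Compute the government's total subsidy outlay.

Government cost = €2533

Pre-subsidy: 413 - 5.5P = -46 + 3P gives P* = 54, Q* = 116.
With the rebate, buyers effectively pay Pb = Ps − 17, where Ps is the price sellers receive.
Demand in terms of Ps becomes Qd = 413 − 5.5(Ps − 17) = 506.5 - 5.5Ps. Setting this equal to supply: 506.5 - 5.5Ps = -46 + 3Ps, so Ps = 65.
Buyers pay Pb = 65 − 17 = 48; Q' = -46 + 3·65 = 149.
Government outlay = subsidy × quantity = 17 × 149 = 2533.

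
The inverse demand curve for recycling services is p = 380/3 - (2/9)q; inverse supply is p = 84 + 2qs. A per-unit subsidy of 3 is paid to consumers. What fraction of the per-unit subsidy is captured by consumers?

Pre-subsidy: 380/3 - (2/9)q = 84 + 2q gives q* = 19.2 and p* = 122.4.
With the rebate, buyers effectively pay pb = ps − 3, where ps is the price sellers receive.
On the curves, pb = 380/3 - (2/9)q and ps = 84 + 2q; the wedge ps − pb = 3 gives 84 + 2q − (380/3 - (2/9)q) = 3, so q' = 20.55.
Then pb = 380/3 − (2/9)·20.55 = 122.1 and ps = 84 + 2·20.55 = 125.1.
Buyers' price falls by p* − pb = 122.4 − 122.1 = 0.3; sellers' price rises by ps − p* = 125.1 − 122.4 = 2.7.
So consumers capture 0.3/3 = 0.1 of each unit of subsidy.

Consumer share = 0.1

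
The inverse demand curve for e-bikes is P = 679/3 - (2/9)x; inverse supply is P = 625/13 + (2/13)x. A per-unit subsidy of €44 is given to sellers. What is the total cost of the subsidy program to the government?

Pre-subsidy: 679/3 - (2/9)x = 625/13 + (2/13)x gives x* = 474 and P* = 121.
With the subsidy, sellers receive Ps = Pb + 44 for each unit, where Pb is the price buyers pay.
On the curves, Pb = 679/3 - (2/9)x and Ps = 625/13 + (2/13)x; the wedge Ps − Pb = 44 gives 625/13 + (2/13)x − (679/3 - (2/9)x) = 44, so x' = 591.
Then Pb = 679/3 − (2/9)·591 = 95 and Ps = 625/13 + (2/13)·591 = 139.
Government outlay = subsidy × quantity = 44 × 591 = 26004.

Government cost = €26004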